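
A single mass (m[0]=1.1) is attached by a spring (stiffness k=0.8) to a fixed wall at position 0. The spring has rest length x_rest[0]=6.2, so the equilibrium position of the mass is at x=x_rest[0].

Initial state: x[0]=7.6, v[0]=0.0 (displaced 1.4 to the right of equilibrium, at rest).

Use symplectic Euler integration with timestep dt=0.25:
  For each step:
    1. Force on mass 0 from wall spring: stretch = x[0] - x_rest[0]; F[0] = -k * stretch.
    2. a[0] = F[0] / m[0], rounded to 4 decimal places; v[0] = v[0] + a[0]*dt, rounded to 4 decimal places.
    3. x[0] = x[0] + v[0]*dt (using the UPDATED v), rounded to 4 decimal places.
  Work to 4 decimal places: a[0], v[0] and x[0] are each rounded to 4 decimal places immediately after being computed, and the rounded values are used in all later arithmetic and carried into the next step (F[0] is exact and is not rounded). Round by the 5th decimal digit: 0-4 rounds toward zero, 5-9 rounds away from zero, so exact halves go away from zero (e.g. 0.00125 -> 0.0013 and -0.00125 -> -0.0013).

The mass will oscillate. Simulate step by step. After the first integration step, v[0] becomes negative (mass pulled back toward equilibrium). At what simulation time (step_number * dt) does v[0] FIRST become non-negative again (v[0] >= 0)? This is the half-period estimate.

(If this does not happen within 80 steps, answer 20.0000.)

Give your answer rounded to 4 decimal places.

Step 0: x=[7.6000] v=[0.0000]
Step 1: x=[7.5364] v=[-0.2546]
Step 2: x=[7.4120] v=[-0.4976]
Step 3: x=[7.2325] v=[-0.7180]
Step 4: x=[7.0061] v=[-0.9057]
Step 5: x=[6.7430] v=[-1.0523]
Step 6: x=[6.4553] v=[-1.1510]
Step 7: x=[6.1560] v=[-1.1974]
Step 8: x=[5.8587] v=[-1.1894]
Step 9: x=[5.5769] v=[-1.1274]
Step 10: x=[5.3234] v=[-1.0141]
Step 11: x=[5.1097] v=[-0.8547]
Step 12: x=[4.9456] v=[-0.6565]
Step 13: x=[4.8385] v=[-0.4284]
Step 14: x=[4.7933] v=[-0.1809]
Step 15: x=[4.8120] v=[0.0749]
First v>=0 after going negative at step 15, time=3.7500

Answer: 3.7500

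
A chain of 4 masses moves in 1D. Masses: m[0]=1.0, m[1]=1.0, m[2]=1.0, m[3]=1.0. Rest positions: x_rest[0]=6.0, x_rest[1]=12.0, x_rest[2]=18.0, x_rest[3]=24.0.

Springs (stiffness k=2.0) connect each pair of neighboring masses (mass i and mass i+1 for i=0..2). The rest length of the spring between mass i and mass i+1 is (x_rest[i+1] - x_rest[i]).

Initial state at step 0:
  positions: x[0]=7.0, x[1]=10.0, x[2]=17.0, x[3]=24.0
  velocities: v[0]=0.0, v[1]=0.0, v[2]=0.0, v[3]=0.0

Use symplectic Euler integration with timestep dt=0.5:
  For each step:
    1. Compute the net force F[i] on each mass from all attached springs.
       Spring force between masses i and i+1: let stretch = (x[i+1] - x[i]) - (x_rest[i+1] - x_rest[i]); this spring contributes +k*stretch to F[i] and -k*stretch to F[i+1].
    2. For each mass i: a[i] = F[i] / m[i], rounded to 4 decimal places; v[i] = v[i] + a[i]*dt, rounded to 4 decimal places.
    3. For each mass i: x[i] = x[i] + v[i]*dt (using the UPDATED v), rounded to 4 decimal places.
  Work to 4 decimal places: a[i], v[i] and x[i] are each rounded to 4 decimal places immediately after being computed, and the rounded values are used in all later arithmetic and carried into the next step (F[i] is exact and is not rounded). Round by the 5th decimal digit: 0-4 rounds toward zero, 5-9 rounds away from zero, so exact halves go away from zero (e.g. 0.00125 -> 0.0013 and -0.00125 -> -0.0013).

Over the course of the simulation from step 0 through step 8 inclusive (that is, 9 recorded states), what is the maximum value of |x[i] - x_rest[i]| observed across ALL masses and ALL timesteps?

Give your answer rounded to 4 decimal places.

Answer: 2.1875

Derivation:
Step 0: x=[7.0000 10.0000 17.0000 24.0000] v=[0.0000 0.0000 0.0000 0.0000]
Step 1: x=[5.5000 12.0000 17.0000 23.5000] v=[-3.0000 4.0000 0.0000 -1.0000]
Step 2: x=[4.2500 13.2500 17.7500 22.7500] v=[-2.5000 2.5000 1.5000 -1.5000]
Step 3: x=[4.5000 12.2500 18.7500 22.5000] v=[0.5000 -2.0000 2.0000 -0.5000]
Step 4: x=[5.6250 10.6250 18.3750 23.3750] v=[2.2500 -3.2500 -0.7500 1.7500]
Step 5: x=[6.2500 10.3750 16.6250 24.7500] v=[1.2500 -0.5000 -3.5000 2.7500]
Step 6: x=[5.9375 11.1875 15.8125 25.0625] v=[-0.6250 1.6250 -1.6250 0.6250]
Step 7: x=[5.2500 11.6875 17.3125 23.7500] v=[-1.3750 1.0000 3.0000 -2.6250]
Step 8: x=[4.7813 11.7813 19.2188 22.2188] v=[-0.9375 0.1875 3.8125 -3.0625]
Max displacement = 2.1875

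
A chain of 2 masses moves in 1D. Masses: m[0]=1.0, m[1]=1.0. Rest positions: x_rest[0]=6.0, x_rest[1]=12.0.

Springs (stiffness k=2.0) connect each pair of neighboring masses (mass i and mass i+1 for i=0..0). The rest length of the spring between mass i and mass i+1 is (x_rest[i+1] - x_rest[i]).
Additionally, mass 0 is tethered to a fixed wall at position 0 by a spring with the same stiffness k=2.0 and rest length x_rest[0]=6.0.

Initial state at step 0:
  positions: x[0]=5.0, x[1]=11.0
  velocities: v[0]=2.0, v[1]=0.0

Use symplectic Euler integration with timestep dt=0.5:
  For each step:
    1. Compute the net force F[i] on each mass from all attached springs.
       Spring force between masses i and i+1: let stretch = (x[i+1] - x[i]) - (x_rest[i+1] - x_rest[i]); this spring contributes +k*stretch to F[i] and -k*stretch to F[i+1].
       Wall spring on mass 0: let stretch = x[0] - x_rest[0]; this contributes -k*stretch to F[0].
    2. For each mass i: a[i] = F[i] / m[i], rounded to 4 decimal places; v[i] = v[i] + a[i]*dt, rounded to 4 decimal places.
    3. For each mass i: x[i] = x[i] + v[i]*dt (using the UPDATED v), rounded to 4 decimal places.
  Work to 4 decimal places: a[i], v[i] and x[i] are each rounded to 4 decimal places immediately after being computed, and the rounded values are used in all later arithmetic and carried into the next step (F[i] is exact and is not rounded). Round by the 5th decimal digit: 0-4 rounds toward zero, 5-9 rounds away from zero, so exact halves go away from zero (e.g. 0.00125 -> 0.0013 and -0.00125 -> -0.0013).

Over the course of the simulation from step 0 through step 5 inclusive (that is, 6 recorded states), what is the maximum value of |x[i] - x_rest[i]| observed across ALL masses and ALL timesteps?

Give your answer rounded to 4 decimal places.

Step 0: x=[5.0000 11.0000] v=[2.0000 0.0000]
Step 1: x=[6.5000 11.0000] v=[3.0000 0.0000]
Step 2: x=[7.0000 11.7500] v=[1.0000 1.5000]
Step 3: x=[6.3750 13.1250] v=[-1.2500 2.7500]
Step 4: x=[5.9375 14.1250] v=[-0.8750 2.0000]
Step 5: x=[6.6250 14.0313] v=[1.3750 -0.1875]
Max displacement = 2.1250

Answer: 2.1250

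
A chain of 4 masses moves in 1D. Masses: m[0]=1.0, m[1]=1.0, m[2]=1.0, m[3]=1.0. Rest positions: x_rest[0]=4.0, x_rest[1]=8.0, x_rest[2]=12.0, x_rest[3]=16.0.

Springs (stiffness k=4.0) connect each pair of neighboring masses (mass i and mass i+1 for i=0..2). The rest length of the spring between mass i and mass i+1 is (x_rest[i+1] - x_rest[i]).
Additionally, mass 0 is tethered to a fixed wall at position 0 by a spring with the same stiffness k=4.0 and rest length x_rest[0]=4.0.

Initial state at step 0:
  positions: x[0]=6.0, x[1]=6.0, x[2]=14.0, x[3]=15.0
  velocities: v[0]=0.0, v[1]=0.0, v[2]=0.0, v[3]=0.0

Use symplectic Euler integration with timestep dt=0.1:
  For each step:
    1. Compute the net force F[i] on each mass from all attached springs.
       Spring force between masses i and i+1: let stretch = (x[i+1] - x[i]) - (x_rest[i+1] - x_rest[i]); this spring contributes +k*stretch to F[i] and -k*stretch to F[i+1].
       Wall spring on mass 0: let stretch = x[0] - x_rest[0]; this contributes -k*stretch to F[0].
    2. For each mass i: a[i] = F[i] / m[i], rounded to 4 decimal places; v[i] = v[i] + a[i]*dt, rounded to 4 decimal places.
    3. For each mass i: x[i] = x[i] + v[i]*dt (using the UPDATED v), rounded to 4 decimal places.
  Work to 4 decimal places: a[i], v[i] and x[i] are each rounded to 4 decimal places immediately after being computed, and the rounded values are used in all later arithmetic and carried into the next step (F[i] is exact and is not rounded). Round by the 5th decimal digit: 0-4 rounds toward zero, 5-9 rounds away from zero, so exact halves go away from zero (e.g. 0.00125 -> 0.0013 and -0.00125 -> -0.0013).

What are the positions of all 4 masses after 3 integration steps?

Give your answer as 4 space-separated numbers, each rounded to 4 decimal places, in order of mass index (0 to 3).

Step 0: x=[6.0000 6.0000 14.0000 15.0000] v=[0.0000 0.0000 0.0000 0.0000]
Step 1: x=[5.7600 6.3200 13.7200 15.1200] v=[-2.4000 3.2000 -2.8000 1.2000]
Step 2: x=[5.3120 6.9136 13.2000 15.3440] v=[-4.4800 5.9360 -5.2000 2.2400]
Step 3: x=[4.7156 7.6946 12.5143 15.6422] v=[-5.9642 7.8099 -6.8570 2.9824]

Answer: 4.7156 7.6946 12.5143 15.6422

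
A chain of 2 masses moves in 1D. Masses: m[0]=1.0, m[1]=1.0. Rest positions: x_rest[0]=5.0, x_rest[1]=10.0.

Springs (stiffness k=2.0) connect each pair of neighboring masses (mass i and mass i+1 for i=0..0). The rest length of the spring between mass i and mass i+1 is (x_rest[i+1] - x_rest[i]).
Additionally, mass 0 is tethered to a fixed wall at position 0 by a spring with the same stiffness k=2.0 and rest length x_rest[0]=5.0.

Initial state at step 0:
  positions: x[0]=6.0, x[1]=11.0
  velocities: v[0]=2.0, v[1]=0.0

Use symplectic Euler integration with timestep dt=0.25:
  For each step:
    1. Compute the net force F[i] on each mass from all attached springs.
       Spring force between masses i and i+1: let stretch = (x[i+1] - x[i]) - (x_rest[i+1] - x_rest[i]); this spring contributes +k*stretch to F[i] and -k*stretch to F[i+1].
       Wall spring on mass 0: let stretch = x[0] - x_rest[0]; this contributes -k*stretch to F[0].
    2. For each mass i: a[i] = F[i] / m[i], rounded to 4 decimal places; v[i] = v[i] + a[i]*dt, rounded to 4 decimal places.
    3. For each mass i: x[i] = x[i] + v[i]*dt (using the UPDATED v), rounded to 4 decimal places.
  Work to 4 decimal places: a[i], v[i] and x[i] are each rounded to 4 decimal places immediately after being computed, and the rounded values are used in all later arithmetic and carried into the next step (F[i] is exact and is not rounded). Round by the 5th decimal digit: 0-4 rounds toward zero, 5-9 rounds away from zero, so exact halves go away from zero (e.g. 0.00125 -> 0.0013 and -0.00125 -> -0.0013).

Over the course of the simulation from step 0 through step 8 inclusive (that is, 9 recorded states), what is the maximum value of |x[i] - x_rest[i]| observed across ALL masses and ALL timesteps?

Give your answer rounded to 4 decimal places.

Step 0: x=[6.0000 11.0000] v=[2.0000 0.0000]
Step 1: x=[6.3750 11.0000] v=[1.5000 0.0000]
Step 2: x=[6.5313 11.0469] v=[0.6250 0.1875]
Step 3: x=[6.4356 11.1543] v=[-0.3829 0.4297]
Step 4: x=[6.1253 11.2969] v=[-1.2414 0.5704]
Step 5: x=[5.6957 11.4181] v=[-1.7183 0.4846]
Step 6: x=[5.2695 11.4490] v=[-1.7050 0.1234]
Step 7: x=[4.9570 11.3324] v=[-1.2500 -0.4664]
Step 8: x=[4.8218 11.0439] v=[-0.5408 -1.1541]
Max displacement = 1.5313

Answer: 1.5313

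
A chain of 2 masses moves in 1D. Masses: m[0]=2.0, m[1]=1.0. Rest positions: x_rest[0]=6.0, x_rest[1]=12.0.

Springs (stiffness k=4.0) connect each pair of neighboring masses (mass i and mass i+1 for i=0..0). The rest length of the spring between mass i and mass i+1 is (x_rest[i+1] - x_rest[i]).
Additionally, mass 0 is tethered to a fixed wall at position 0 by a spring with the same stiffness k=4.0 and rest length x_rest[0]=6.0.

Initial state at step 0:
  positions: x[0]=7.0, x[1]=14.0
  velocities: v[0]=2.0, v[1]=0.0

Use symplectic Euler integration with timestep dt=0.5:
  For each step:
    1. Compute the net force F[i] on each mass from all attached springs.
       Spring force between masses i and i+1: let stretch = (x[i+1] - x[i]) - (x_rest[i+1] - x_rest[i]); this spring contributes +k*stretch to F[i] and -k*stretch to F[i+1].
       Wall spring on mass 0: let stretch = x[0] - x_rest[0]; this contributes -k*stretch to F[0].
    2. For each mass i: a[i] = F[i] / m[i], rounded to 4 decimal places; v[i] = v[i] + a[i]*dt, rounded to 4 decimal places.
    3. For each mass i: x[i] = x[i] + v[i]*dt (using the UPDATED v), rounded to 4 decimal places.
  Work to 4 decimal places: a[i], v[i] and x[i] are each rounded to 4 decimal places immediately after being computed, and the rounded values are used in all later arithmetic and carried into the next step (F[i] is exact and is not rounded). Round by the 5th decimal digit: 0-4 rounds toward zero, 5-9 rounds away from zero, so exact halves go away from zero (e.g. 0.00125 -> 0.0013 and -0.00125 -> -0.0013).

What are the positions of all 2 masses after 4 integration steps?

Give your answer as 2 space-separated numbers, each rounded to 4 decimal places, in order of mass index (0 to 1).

Answer: 5.2500 12.5000

Derivation:
Step 0: x=[7.0000 14.0000] v=[2.0000 0.0000]
Step 1: x=[8.0000 13.0000] v=[2.0000 -2.0000]
Step 2: x=[7.5000 13.0000] v=[-1.0000 0.0000]
Step 3: x=[6.0000 13.5000] v=[-3.0000 1.0000]
Step 4: x=[5.2500 12.5000] v=[-1.5000 -2.0000]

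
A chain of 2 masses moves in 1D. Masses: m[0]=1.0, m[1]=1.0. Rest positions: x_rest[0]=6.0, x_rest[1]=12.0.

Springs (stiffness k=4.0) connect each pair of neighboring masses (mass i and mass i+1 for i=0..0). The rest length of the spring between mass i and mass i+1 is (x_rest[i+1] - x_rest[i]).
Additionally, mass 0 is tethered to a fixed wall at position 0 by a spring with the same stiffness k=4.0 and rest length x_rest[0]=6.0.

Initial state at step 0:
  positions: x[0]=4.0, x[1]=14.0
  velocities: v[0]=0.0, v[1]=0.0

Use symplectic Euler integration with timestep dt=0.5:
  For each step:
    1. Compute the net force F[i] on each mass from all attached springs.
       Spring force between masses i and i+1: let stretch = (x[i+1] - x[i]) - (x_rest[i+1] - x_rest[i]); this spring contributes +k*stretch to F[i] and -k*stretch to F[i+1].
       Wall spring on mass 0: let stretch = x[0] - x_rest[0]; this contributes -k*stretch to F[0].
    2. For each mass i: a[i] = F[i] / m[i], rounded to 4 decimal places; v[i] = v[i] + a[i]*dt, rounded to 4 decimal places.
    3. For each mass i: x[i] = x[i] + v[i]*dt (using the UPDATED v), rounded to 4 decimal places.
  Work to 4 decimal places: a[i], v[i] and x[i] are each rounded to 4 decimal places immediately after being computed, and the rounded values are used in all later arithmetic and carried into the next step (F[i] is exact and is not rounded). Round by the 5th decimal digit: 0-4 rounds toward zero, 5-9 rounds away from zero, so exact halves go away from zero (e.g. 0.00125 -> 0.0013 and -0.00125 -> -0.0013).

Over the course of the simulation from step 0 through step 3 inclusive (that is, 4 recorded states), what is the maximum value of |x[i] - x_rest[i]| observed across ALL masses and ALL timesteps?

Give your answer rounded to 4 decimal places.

Answer: 4.0000

Derivation:
Step 0: x=[4.0000 14.0000] v=[0.0000 0.0000]
Step 1: x=[10.0000 10.0000] v=[12.0000 -8.0000]
Step 2: x=[6.0000 12.0000] v=[-8.0000 4.0000]
Step 3: x=[2.0000 14.0000] v=[-8.0000 4.0000]
Max displacement = 4.0000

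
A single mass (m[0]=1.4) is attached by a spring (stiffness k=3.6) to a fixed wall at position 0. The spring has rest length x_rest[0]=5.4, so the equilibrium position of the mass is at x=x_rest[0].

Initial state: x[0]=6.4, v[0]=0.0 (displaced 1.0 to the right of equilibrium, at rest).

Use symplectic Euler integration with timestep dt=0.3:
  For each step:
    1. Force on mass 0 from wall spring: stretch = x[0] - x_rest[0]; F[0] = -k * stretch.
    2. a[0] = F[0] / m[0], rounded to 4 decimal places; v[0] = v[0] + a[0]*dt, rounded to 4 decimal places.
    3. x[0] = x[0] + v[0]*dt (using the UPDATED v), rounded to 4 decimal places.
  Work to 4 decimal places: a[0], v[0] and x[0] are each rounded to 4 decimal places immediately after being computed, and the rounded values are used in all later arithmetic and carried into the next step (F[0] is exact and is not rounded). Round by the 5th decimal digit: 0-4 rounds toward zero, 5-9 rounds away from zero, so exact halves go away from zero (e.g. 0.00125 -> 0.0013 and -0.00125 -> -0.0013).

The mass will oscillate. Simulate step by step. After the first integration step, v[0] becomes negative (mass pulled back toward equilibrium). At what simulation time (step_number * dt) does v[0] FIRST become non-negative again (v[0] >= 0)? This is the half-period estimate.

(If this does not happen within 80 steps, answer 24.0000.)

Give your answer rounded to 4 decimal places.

Answer: 2.1000

Derivation:
Step 0: x=[6.4000] v=[0.0000]
Step 1: x=[6.1686] v=[-0.7714]
Step 2: x=[5.7593] v=[-1.3643]
Step 3: x=[5.2669] v=[-1.6415]
Step 4: x=[4.8053] v=[-1.5388]
Step 5: x=[4.4813] v=[-1.0800]
Step 6: x=[4.3699] v=[-0.3713]
Step 7: x=[4.4969] v=[0.4233]
First v>=0 after going negative at step 7, time=2.1000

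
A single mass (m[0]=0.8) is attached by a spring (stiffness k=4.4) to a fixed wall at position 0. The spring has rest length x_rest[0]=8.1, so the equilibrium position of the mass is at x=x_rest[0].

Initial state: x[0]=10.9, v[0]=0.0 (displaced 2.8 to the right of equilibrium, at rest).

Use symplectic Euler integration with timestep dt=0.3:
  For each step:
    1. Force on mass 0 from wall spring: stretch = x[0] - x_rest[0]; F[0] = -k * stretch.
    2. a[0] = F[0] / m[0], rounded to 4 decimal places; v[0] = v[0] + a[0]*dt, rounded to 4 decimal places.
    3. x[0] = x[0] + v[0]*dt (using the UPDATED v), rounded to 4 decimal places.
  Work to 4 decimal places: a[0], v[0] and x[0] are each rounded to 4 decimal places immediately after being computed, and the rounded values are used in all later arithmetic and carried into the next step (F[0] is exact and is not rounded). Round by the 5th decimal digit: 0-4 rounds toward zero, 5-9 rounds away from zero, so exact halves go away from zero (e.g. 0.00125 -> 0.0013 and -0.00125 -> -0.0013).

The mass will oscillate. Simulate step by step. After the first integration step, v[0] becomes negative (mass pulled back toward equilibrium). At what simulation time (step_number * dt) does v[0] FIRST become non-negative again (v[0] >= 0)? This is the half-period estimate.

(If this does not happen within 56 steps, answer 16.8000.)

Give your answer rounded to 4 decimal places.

Step 0: x=[10.9000] v=[0.0000]
Step 1: x=[9.5140] v=[-4.6200]
Step 2: x=[7.4281] v=[-6.9531]
Step 3: x=[5.6748] v=[-5.8445]
Step 4: x=[5.1219] v=[-1.8429]
Step 5: x=[6.0432] v=[3.0710]
First v>=0 after going negative at step 5, time=1.5000

Answer: 1.5000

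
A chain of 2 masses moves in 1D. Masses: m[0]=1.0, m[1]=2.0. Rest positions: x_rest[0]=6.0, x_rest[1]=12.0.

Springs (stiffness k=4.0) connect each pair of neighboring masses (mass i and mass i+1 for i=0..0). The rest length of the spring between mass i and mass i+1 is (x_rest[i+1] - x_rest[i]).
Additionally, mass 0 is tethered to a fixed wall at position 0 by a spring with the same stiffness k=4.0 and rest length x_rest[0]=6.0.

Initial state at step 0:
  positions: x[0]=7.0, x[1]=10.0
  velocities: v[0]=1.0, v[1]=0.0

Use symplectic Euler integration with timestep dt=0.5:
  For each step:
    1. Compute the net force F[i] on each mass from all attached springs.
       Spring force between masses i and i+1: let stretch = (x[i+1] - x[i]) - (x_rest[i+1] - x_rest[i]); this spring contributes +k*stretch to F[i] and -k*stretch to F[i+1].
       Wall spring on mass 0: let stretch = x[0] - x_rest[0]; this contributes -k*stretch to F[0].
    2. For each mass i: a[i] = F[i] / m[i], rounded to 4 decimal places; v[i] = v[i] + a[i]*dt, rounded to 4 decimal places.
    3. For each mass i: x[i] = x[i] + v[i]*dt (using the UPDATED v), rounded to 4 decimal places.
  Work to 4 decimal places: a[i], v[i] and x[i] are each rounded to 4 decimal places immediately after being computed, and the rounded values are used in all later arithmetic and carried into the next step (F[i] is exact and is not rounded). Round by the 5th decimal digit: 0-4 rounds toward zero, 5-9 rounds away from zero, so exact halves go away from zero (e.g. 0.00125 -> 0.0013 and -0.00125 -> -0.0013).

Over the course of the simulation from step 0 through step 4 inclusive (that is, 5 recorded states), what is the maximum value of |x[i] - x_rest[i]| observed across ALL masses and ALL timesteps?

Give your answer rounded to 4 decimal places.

Step 0: x=[7.0000 10.0000] v=[1.0000 0.0000]
Step 1: x=[3.5000 11.5000] v=[-7.0000 3.0000]
Step 2: x=[4.5000 12.0000] v=[2.0000 1.0000]
Step 3: x=[8.5000 11.7500] v=[8.0000 -0.5000]
Step 4: x=[7.2500 12.8750] v=[-2.5000 2.2500]
Max displacement = 2.5000

Answer: 2.5000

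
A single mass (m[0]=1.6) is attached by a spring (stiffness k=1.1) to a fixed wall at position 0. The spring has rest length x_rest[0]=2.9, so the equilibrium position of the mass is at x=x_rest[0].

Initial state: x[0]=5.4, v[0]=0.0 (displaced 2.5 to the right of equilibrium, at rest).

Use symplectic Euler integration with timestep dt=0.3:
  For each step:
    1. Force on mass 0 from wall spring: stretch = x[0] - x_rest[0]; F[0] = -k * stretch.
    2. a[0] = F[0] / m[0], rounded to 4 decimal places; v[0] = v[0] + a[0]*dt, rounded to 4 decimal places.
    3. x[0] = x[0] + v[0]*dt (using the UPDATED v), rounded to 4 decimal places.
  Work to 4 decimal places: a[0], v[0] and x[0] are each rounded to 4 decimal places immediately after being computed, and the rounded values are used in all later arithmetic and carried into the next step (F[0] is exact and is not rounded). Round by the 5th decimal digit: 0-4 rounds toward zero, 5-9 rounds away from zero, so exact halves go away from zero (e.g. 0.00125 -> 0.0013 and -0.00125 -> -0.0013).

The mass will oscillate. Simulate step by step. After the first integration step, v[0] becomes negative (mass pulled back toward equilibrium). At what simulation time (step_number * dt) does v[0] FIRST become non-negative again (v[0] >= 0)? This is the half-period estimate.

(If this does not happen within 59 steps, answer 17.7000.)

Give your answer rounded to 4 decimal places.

Answer: 3.9000

Derivation:
Step 0: x=[5.4000] v=[0.0000]
Step 1: x=[5.2453] v=[-0.5156]
Step 2: x=[4.9455] v=[-0.9993]
Step 3: x=[4.5191] v=[-1.4212]
Step 4: x=[3.9926] v=[-1.7551]
Step 5: x=[3.3985] v=[-1.9805]
Step 6: x=[2.7735] v=[-2.0833]
Step 7: x=[2.1563] v=[-2.0572]
Step 8: x=[1.5852] v=[-1.9038]
Step 9: x=[1.0954] v=[-1.6326]
Step 10: x=[0.7173] v=[-1.2604]
Step 11: x=[0.4742] v=[-0.8102]
Step 12: x=[0.3812] v=[-0.3099]
Step 13: x=[0.4441] v=[0.2096]
First v>=0 after going negative at step 13, time=3.9000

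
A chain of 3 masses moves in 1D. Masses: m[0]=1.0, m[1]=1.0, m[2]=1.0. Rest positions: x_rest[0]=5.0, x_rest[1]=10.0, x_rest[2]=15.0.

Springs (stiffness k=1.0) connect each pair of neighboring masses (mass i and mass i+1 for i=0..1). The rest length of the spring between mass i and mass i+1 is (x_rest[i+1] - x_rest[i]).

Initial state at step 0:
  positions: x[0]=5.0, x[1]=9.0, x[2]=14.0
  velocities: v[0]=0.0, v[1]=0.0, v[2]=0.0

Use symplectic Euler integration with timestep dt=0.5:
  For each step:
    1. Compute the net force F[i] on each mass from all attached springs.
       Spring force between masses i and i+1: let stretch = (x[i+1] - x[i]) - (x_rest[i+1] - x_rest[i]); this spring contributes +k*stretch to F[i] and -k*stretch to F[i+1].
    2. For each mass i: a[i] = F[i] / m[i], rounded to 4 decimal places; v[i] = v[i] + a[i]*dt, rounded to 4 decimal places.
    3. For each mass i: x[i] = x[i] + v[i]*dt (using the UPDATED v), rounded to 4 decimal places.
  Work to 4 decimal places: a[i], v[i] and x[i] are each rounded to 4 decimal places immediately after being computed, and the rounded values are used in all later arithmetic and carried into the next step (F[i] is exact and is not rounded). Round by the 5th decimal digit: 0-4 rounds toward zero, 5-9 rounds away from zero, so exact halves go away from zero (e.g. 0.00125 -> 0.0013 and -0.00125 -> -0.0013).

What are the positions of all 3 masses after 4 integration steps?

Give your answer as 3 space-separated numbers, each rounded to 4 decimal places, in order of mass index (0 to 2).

Answer: 3.8828 9.5665 14.5508

Derivation:
Step 0: x=[5.0000 9.0000 14.0000] v=[0.0000 0.0000 0.0000]
Step 1: x=[4.7500 9.2500 14.0000] v=[-0.5000 0.5000 0.0000]
Step 2: x=[4.3750 9.5625 14.0625] v=[-0.7500 0.6250 0.1250]
Step 3: x=[4.0469 9.7032 14.2500] v=[-0.6563 0.2813 0.3750]
Step 4: x=[3.8828 9.5665 14.5508] v=[-0.3282 -0.2735 0.6016]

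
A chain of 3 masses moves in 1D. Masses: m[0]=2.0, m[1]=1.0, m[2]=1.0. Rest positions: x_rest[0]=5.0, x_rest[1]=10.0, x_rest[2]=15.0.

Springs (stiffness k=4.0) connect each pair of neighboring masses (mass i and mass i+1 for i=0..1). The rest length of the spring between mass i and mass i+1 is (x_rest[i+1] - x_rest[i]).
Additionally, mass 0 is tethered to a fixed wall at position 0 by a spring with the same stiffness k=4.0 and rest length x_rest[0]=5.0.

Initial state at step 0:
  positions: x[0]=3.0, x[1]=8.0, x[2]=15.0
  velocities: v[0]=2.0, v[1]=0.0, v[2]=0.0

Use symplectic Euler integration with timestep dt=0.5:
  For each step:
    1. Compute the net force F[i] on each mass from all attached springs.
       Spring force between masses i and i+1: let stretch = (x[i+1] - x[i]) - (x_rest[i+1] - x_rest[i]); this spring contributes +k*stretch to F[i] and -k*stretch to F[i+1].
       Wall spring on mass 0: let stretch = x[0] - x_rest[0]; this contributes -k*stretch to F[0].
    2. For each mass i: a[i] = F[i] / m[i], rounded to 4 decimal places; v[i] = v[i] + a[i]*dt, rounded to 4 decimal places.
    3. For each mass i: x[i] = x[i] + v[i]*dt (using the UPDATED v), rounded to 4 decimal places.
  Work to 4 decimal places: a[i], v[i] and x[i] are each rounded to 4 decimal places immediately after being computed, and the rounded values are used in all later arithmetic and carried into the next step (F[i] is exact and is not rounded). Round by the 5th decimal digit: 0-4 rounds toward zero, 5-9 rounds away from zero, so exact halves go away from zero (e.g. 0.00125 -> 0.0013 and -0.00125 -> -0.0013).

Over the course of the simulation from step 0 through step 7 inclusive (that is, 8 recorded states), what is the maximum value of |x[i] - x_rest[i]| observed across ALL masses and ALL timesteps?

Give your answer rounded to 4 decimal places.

Step 0: x=[3.0000 8.0000 15.0000] v=[2.0000 0.0000 0.0000]
Step 1: x=[5.0000 10.0000 13.0000] v=[4.0000 4.0000 -4.0000]
Step 2: x=[7.0000 10.0000 13.0000] v=[4.0000 0.0000 0.0000]
Step 3: x=[7.0000 10.0000 15.0000] v=[0.0000 0.0000 4.0000]
Step 4: x=[5.0000 12.0000 17.0000] v=[-4.0000 4.0000 4.0000]
Step 5: x=[4.0000 12.0000 19.0000] v=[-2.0000 0.0000 4.0000]
Step 6: x=[5.0000 11.0000 19.0000] v=[2.0000 -2.0000 0.0000]
Step 7: x=[6.5000 12.0000 16.0000] v=[3.0000 2.0000 -6.0000]
Max displacement = 4.0000

Answer: 4.0000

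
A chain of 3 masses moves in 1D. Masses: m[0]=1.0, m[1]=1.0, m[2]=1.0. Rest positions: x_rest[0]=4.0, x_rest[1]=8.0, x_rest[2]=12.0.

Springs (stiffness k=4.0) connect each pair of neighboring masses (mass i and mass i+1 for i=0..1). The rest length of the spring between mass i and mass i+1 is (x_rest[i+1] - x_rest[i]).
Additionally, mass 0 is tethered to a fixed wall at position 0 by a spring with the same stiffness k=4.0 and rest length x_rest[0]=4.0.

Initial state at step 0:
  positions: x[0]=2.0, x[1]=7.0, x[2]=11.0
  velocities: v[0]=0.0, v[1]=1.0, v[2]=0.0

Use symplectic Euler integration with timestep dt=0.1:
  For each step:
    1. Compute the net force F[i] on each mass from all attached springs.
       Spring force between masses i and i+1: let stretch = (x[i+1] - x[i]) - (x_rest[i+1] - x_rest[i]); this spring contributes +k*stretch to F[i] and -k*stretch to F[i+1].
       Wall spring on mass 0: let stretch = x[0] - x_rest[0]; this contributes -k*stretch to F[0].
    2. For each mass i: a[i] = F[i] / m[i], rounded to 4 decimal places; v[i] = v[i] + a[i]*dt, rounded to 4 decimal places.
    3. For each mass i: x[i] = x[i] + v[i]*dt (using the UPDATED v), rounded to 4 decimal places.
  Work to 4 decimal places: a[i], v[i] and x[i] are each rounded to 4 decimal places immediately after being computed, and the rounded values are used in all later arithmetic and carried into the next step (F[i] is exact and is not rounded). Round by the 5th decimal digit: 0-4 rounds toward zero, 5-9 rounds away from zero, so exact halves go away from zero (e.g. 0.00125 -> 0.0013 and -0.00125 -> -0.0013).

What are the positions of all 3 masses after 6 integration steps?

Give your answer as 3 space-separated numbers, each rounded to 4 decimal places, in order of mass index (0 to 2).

Step 0: x=[2.0000 7.0000 11.0000] v=[0.0000 1.0000 0.0000]
Step 1: x=[2.1200 7.0600 11.0000] v=[1.2000 0.6000 0.0000]
Step 2: x=[2.3528 7.0800 11.0024] v=[2.3280 0.2000 0.0240]
Step 3: x=[2.6806 7.0678 11.0079] v=[3.2778 -0.1219 0.0550]
Step 4: x=[3.0766 7.0377 11.0158] v=[3.9604 -0.3007 0.0790]
Step 5: x=[3.5080 7.0083 11.0246] v=[4.3142 -0.2939 0.0878]
Step 6: x=[3.9391 6.9996 11.0327] v=[4.3111 -0.0875 0.0813]

Answer: 3.9391 6.9996 11.0327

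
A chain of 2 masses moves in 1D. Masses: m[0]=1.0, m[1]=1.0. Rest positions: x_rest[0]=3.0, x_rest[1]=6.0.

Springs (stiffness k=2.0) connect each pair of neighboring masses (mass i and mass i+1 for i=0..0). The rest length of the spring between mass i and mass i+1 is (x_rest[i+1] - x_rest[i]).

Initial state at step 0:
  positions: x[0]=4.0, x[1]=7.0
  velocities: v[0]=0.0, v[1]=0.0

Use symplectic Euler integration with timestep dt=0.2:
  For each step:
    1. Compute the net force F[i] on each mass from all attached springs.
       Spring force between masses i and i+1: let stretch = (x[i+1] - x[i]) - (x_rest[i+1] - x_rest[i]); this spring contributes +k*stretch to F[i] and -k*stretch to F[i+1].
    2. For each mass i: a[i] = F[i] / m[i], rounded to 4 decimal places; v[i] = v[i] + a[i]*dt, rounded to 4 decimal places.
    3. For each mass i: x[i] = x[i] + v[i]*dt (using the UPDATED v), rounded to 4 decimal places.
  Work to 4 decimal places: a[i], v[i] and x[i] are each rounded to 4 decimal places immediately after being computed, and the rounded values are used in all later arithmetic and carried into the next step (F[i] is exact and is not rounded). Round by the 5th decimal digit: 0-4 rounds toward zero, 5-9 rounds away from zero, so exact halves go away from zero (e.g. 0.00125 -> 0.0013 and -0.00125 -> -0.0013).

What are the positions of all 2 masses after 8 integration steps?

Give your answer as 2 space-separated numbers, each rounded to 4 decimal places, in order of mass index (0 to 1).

Step 0: x=[4.0000 7.0000] v=[0.0000 0.0000]
Step 1: x=[4.0000 7.0000] v=[0.0000 0.0000]
Step 2: x=[4.0000 7.0000] v=[0.0000 0.0000]
Step 3: x=[4.0000 7.0000] v=[0.0000 0.0000]
Step 4: x=[4.0000 7.0000] v=[0.0000 0.0000]
Step 5: x=[4.0000 7.0000] v=[0.0000 0.0000]
Step 6: x=[4.0000 7.0000] v=[0.0000 0.0000]
Step 7: x=[4.0000 7.0000] v=[0.0000 0.0000]
Step 8: x=[4.0000 7.0000] v=[0.0000 0.0000]

Answer: 4.0000 7.0000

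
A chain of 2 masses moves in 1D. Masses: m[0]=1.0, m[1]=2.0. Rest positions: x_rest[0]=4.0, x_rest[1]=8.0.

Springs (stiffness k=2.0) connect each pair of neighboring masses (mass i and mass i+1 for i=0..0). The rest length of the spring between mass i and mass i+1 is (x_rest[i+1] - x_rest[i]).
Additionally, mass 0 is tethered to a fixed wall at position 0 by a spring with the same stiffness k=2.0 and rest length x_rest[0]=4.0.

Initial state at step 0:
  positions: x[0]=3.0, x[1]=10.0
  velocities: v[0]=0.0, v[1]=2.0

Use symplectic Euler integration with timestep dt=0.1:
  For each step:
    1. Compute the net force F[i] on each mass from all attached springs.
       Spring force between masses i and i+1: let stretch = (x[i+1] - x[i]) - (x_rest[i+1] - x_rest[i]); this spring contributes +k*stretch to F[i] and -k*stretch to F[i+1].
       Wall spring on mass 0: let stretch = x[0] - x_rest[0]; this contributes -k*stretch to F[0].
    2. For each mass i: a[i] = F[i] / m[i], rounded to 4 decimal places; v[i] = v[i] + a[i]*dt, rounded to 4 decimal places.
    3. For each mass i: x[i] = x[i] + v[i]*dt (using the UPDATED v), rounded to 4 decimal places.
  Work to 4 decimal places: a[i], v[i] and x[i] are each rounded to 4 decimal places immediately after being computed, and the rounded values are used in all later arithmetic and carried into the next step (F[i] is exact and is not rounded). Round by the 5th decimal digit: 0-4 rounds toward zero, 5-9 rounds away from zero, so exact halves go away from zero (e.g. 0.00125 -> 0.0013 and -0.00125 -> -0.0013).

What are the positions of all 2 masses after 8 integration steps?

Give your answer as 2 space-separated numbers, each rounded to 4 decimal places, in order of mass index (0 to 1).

Answer: 5.4471 10.5758

Derivation:
Step 0: x=[3.0000 10.0000] v=[0.0000 2.0000]
Step 1: x=[3.0800 10.1700] v=[0.8000 1.7000]
Step 2: x=[3.2402 10.3091] v=[1.6020 1.3910]
Step 3: x=[3.4770 10.4175] v=[2.3677 1.0841]
Step 4: x=[3.7830 10.4965] v=[3.0604 0.7901]
Step 5: x=[4.1477 10.5484] v=[3.6465 0.5188]
Step 6: x=[4.5574 10.5763] v=[4.0971 0.2787]
Step 7: x=[4.9963 10.5840] v=[4.3894 0.0768]
Step 8: x=[5.4471 10.5758] v=[4.5077 -0.0820]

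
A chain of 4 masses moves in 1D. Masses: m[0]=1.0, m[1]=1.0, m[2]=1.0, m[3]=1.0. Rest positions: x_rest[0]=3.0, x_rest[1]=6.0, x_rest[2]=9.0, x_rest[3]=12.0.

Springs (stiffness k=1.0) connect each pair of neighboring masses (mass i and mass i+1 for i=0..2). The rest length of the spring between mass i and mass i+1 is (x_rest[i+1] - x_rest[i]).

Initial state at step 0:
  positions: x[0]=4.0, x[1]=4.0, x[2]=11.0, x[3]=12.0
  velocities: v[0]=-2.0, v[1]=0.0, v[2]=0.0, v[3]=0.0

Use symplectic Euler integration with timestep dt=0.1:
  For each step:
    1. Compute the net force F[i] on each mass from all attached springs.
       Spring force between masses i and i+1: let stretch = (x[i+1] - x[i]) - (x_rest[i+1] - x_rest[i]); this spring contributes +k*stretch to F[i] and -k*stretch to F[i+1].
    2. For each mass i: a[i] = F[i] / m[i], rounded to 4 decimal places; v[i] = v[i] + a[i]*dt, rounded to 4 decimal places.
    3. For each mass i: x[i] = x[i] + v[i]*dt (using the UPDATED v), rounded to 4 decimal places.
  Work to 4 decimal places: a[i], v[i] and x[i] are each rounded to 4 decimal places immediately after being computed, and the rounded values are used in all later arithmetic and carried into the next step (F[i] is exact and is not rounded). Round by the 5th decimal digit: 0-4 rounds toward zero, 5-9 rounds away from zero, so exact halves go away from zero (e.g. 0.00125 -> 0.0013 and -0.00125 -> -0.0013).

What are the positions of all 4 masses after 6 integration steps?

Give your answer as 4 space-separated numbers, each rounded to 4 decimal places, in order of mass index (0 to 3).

Step 0: x=[4.0000 4.0000 11.0000 12.0000] v=[-2.0000 0.0000 0.0000 0.0000]
Step 1: x=[3.7700 4.0700 10.9400 12.0200] v=[-2.3000 0.7000 -0.6000 0.2000]
Step 2: x=[3.5130 4.2057 10.8221 12.0592] v=[-2.5700 1.3570 -1.1790 0.3920]
Step 3: x=[3.2329 4.4006 10.6504 12.1160] v=[-2.8007 1.9494 -1.7169 0.5683]
Step 4: x=[2.9345 4.6464 10.4309 12.1882] v=[-2.9839 2.4576 -2.1953 0.7217]
Step 5: x=[2.6232 4.9329 10.1711 12.2728] v=[-3.1127 2.8649 -2.5980 0.8460]
Step 6: x=[2.3050 5.2487 9.8799 12.3664] v=[-3.1817 3.1578 -2.9117 0.9358]

Answer: 2.3050 5.2487 9.8799 12.3664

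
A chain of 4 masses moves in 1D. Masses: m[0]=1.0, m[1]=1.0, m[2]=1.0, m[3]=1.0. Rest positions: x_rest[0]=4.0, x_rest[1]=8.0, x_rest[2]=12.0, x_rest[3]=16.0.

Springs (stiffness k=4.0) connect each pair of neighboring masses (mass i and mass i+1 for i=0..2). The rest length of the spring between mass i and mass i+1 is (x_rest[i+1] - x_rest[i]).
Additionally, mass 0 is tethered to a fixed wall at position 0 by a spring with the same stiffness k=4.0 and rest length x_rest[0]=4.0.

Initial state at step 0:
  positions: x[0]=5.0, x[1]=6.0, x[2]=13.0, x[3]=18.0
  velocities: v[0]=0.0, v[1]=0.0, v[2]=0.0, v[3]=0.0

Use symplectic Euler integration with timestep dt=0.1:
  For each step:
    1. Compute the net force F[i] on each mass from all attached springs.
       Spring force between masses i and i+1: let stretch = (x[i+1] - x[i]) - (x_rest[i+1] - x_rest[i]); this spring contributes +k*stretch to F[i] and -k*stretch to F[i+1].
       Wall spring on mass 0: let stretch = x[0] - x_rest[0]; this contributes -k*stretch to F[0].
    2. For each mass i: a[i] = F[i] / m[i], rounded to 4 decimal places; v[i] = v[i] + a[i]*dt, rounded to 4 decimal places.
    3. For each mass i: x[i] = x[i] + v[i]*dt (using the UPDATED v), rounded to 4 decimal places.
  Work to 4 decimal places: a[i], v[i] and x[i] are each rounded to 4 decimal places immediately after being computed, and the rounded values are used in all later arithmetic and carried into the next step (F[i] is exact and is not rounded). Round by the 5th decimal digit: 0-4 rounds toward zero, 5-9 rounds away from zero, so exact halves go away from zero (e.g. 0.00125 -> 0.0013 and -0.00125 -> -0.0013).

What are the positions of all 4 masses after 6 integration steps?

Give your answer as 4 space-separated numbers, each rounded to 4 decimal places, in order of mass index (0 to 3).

Step 0: x=[5.0000 6.0000 13.0000 18.0000] v=[0.0000 0.0000 0.0000 0.0000]
Step 1: x=[4.8400 6.2400 12.9200 17.9600] v=[-1.6000 2.4000 -0.8000 -0.4000]
Step 2: x=[4.5424 6.6912 12.7744 17.8784] v=[-2.9760 4.5120 -1.4560 -0.8160]
Step 3: x=[4.1491 7.2998 12.5896 17.7526] v=[-3.9334 6.0858 -1.8477 -1.2576]
Step 4: x=[3.7158 7.9939 12.3998 17.5803] v=[-4.3328 6.9414 -1.8984 -1.7228]
Step 5: x=[3.3050 8.6932 12.2409 17.3608] v=[-4.1079 6.9925 -1.5886 -2.1950]
Step 6: x=[2.9775 9.3188 12.1449 17.0965] v=[-3.2746 6.2563 -0.9597 -2.6430]

Answer: 2.9775 9.3188 12.1449 17.0965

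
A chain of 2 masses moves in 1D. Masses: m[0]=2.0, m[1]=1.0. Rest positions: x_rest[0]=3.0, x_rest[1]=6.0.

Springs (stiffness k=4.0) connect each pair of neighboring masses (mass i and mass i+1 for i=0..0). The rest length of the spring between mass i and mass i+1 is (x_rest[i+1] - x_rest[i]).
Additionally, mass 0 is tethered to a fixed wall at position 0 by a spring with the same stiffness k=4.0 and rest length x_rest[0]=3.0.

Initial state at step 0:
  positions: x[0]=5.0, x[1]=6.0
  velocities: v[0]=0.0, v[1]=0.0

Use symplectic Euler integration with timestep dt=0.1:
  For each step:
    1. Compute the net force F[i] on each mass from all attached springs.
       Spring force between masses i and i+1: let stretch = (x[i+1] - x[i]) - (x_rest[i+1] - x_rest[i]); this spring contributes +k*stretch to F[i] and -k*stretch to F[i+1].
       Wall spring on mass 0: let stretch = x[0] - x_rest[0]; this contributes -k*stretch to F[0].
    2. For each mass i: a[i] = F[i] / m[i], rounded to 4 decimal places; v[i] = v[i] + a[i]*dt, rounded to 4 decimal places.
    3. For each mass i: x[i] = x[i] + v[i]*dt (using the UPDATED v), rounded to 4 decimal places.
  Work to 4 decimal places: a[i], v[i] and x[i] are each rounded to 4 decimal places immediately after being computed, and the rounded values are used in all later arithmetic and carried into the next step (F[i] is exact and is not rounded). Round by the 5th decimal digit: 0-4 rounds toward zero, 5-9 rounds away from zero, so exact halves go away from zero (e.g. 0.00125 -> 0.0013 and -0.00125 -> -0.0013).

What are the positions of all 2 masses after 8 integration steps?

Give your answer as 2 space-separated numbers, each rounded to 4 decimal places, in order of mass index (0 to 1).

Answer: 2.9906 7.7285

Derivation:
Step 0: x=[5.0000 6.0000] v=[0.0000 0.0000]
Step 1: x=[4.9200 6.0800] v=[-0.8000 0.8000]
Step 2: x=[4.7648 6.2336] v=[-1.5520 1.5360]
Step 3: x=[4.5437 6.4485] v=[-2.2112 2.1485]
Step 4: x=[4.2698 6.7072] v=[-2.7390 2.5866]
Step 5: x=[3.9593 6.9884] v=[-3.1055 2.8116]
Step 6: x=[3.6302 7.2684] v=[-3.2915 2.8000]
Step 7: x=[3.3012 7.5229] v=[-3.2899 2.5447]
Step 8: x=[2.9906 7.7285] v=[-3.1058 2.0560]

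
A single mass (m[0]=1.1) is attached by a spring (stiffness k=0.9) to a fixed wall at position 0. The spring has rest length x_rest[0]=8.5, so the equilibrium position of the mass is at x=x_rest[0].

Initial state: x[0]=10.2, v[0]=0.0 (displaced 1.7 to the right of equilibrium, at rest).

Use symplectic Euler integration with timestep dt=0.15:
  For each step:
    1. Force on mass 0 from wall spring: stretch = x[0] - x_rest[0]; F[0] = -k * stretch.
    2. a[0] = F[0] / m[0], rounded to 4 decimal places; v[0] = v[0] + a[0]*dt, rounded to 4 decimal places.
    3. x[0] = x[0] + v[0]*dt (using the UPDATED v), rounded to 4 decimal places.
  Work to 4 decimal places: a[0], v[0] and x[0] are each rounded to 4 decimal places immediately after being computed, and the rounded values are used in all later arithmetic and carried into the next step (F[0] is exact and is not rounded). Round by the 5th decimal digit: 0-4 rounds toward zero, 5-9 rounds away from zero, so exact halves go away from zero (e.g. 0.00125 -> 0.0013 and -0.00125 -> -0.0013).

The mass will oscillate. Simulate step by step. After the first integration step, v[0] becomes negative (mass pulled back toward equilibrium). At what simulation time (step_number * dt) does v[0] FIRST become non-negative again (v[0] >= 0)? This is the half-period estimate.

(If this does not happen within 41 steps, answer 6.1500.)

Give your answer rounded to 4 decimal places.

Answer: 3.6000

Derivation:
Step 0: x=[10.2000] v=[0.0000]
Step 1: x=[10.1687] v=[-0.2086]
Step 2: x=[10.1067] v=[-0.4134]
Step 3: x=[10.0151] v=[-0.6106]
Step 4: x=[9.8956] v=[-0.7965]
Step 5: x=[9.7504] v=[-0.9678]
Step 6: x=[9.5822] v=[-1.1213]
Step 7: x=[9.3941] v=[-1.2541]
Step 8: x=[9.1895] v=[-1.3638]
Step 9: x=[8.9722] v=[-1.4484]
Step 10: x=[8.7463] v=[-1.5063]
Step 11: x=[8.5158] v=[-1.5365]
Step 12: x=[8.2850] v=[-1.5384]
Step 13: x=[8.0582] v=[-1.5120]
Step 14: x=[7.8395] v=[-1.4578]
Step 15: x=[7.6330] v=[-1.3767]
Step 16: x=[7.4425] v=[-1.2703]
Step 17: x=[7.2714] v=[-1.1405]
Step 18: x=[7.1229] v=[-0.9897]
Step 19: x=[6.9998] v=[-0.8207]
Step 20: x=[6.9043] v=[-0.6366]
Step 21: x=[6.8382] v=[-0.4408]
Step 22: x=[6.8027] v=[-0.2368]
Step 23: x=[6.7984] v=[-0.0285]
Step 24: x=[6.8254] v=[0.1803]
First v>=0 after going negative at step 24, time=3.6000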